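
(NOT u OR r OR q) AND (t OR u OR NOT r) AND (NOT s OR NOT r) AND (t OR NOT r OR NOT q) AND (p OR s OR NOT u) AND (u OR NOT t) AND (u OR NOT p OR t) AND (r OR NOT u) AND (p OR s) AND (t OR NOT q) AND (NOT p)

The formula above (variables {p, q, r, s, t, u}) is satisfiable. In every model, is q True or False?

Suppose q = true.
The clause (t) is unit, so t = true.
The clause (u) is unit, so u = true.
The clause (r) is unit, so r = true.
The clause (NOT s) is unit, so s = false.
The clause (p) is unit, so p = true.
But (NOT p) is also a unit clause — contradiction.
So every satisfying assignment has q = False.

False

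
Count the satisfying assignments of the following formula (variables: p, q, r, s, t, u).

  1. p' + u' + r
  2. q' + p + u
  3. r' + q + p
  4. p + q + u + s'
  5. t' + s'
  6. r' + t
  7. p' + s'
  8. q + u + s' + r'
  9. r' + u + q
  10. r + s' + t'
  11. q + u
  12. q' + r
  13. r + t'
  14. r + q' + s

6

There are 2^6 = 64 truth assignments over (p, q, r, s, t, u).
Split on p. With p = 1, the clauses containing p are satisfied and p' drops from the rest; 3 of the 2^5 = 32 assignments to the other variables satisfy what remains.
With p = 0, by the same count on the reduced clause set, 3 assignments work.
Total: 3 + 3 = 6.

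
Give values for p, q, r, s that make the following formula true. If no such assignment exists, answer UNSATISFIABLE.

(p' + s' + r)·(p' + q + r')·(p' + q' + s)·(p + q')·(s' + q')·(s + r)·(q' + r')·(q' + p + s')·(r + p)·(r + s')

Branch on p: set p = 0.
The clause (q') is unit, so q = 0.
The clause (r) is unit, so r = 1.
Every clause is now satisfied; s is unconstrained.

p: 0,  q: 0,  r: 1,  s: 1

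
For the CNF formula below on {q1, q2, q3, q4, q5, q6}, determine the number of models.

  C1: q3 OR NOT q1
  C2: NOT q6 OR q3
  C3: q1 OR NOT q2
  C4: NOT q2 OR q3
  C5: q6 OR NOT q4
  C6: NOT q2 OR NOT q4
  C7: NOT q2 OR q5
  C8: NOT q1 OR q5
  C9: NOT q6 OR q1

9

There are 2^6 = 64 truth assignments over (q1, q2, q3, q4, q5, q6).
Split on q4. With q4 = true, the clauses containing q4 are satisfied and NOT q4 drops from the rest; 1 of the 2^5 = 32 assignments to the other variables satisfy what remains.
With q4 = false, by the same count on the reduced clause set, 8 assignments work.
(One model: q1=F, q2=F, q3=F, q4=F, q5=F, q6=F.)
Total: 1 + 8 = 9.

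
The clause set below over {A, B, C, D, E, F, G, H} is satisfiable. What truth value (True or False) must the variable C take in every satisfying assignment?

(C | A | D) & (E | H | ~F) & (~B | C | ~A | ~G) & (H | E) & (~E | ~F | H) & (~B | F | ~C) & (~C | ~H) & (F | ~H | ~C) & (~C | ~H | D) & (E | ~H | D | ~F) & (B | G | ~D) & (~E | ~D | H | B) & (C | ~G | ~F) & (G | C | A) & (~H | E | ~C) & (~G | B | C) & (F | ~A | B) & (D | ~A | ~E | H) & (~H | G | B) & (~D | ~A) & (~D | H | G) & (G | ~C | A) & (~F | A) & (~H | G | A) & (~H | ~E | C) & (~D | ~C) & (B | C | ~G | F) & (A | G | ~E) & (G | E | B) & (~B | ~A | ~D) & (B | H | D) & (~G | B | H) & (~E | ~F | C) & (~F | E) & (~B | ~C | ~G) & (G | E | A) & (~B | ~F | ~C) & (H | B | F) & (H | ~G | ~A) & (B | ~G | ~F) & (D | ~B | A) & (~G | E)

False

Suppose C = 1.
Unit clause (~H) forces H = 0.
Unit clause (E) forces E = 1.
Unit clause (~F) forces F = 0.
Unit clause (~B) forces B = 0.
Now (B) is unsatisfied and unit — conflict.
So every satisfying assignment has C = False.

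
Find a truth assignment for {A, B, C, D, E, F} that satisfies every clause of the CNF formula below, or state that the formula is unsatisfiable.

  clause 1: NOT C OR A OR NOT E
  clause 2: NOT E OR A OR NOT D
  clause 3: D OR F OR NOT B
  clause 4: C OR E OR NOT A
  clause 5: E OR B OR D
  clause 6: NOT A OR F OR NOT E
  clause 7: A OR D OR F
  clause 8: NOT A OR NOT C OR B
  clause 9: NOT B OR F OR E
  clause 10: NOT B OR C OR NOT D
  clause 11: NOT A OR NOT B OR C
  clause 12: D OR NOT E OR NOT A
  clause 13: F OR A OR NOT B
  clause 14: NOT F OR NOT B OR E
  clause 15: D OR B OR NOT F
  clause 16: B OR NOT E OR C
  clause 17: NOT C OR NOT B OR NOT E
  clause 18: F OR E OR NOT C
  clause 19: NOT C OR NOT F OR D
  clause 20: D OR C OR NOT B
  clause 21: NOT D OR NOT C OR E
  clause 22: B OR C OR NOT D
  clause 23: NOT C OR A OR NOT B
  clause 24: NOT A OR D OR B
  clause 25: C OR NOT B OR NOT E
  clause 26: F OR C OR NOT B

UNSATISFIABLE

Suppose C = false.
Suppose E = true.
(B) alone gives B = true.
But (NOT B) is also a unit clause — contradiction.
So E must be the other value — set E = false.
(NOT A) alone gives A = false.
Suppose B = true.
(F) alone gives F = true.
But (NOT F) is also a unit clause — contradiction.
So B must be the other value — set B = false.
(D) alone gives D = true.
But (NOT D) is also a unit clause — contradiction.
Neither B = true nor B = false works.
Neither E = true nor E = false works.
So C must be the other value — set C = true.
Suppose A = true.
(B) alone gives B = true.
(NOT E) alone gives E = false.
(F) alone gives F = true.
But (NOT F) is also a unit clause — contradiction.
So A must be the other value — set A = false.
(NOT E) alone gives E = false.
(F) alone gives F = true.
(NOT B) alone gives B = false.
(D) alone gives D = true.
But (NOT D) is also a unit clause — contradiction.
Neither A = true nor A = false works.
Neither C = true nor C = false works.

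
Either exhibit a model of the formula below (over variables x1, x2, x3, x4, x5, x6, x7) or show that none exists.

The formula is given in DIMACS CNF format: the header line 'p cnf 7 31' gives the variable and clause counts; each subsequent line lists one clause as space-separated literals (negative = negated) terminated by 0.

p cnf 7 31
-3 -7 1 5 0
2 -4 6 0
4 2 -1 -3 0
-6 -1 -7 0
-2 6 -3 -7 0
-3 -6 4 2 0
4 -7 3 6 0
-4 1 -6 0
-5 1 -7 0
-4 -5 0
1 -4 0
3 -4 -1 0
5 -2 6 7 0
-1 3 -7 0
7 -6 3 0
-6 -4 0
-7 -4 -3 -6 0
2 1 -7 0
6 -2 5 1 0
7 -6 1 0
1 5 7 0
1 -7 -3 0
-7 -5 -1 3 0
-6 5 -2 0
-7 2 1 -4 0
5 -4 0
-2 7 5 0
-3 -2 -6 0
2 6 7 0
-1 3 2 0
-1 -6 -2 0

x1 ↦ False; x2 ↦ True; x3 ↦ False; x4 ↦ False; x5 ↦ True; x6 ↦ False; x7 ↦ False

Branch on x4: set x4 = False.
Branch on x2: set x2 = True.
Branch on x6: set x6 = False.
Branch on x3: set x3 = False.
Unit clause (¬x7) forces x7 = False.
Unit clause (x5) forces x5 = True.
All clauses hold; x1 can take either value.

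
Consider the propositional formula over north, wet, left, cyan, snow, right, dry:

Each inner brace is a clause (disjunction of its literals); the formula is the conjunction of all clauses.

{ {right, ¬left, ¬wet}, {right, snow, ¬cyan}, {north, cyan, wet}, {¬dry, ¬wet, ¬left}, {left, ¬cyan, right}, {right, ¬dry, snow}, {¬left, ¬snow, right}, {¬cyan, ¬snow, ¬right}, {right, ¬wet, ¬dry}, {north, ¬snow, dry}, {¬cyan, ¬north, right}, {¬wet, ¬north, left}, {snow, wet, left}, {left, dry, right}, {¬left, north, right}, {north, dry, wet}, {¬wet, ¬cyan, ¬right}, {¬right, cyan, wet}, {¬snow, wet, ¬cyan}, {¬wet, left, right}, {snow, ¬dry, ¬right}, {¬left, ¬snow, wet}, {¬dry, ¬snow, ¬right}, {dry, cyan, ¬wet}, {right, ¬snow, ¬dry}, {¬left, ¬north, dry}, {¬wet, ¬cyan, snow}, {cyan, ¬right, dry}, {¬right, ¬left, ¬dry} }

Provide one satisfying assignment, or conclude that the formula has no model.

UNSATISFIABLE

Case right = True:
Case cyan = False:
The clause (wet) is unit, so wet = True.
The clause (dry) is unit, so dry = True.
The clause (¬left) is unit, so left = False.
The clause (¬north) is unit, so north = False.
The clause (snow) is unit, so snow = True.
But (¬snow) is also a unit clause — contradiction.
That branch fails; take cyan = True instead.
The clause (¬snow) is unit, so snow = False.
The clause (¬wet) is unit, so wet = False.
The clause (left) is unit, so left = True.
The clause (¬dry) is unit, so dry = False.
The clause (north) is unit, so north = True.
But (¬north) is also a unit clause — contradiction.
Either choice for cyan ends in contradiction.
That branch fails; take right = False instead.
Case left = False:
The clause (¬cyan) is unit, so cyan = False.
The clause (dry) is unit, so dry = True.
The clause (snow) is unit, so snow = True.
But (¬snow) is also a unit clause — contradiction.
That branch fails; take left = True instead.
The clause (¬wet) is unit, so wet = False.
The clause (¬snow) is unit, so snow = False.
The clause (¬cyan) is unit, so cyan = False.
The clause (north) is unit, so north = True.
The clause (¬dry) is unit, so dry = False.
But (dry) is also a unit clause — contradiction.
Either choice for left ends in contradiction.
Either choice for right ends in contradiction.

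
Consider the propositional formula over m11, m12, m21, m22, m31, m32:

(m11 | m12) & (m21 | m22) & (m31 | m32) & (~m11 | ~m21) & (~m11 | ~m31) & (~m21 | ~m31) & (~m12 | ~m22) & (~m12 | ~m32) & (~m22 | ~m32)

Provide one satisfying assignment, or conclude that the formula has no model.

Try m11 = 1.
(~m21) alone gives m21 = 0.
(m22) alone gives m22 = 1.
(~m31) alone gives m31 = 0.
(m32) alone gives m32 = 1.
That conflicts with the unit clause (~m32).
Undo m11 and try m11 = 0.
(m12) alone gives m12 = 1.
(~m22) alone gives m22 = 0.
(m21) alone gives m21 = 1.
(~m31) alone gives m31 = 0.
(m32) alone gives m32 = 1.
That conflicts with the unit clause (~m32).
Both values of m11 lead to a conflict.

UNSATISFIABLE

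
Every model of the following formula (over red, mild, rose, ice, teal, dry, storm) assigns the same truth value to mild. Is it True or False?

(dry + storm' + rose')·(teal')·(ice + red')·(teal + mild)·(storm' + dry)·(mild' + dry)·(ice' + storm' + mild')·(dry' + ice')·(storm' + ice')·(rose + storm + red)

True

Suppose mild = 0.
The clause (teal') is unit, so teal = 0.
But (teal) is also a unit clause — contradiction.
So every satisfying assignment has mild = True.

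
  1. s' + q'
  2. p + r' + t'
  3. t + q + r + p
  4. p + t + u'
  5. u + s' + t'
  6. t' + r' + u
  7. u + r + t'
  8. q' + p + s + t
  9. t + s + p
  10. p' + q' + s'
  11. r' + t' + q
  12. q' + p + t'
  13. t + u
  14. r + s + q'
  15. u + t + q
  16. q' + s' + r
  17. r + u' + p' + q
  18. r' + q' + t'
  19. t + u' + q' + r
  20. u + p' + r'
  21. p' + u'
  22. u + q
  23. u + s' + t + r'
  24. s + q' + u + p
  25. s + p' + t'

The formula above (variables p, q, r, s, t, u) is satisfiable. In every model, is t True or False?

Suppose t = 0.
The clause (u) is unit, so u = 1.
The clause (p) is unit, so p = 1.
But (p') is also a unit clause — contradiction.
So every satisfying assignment has t = True.

True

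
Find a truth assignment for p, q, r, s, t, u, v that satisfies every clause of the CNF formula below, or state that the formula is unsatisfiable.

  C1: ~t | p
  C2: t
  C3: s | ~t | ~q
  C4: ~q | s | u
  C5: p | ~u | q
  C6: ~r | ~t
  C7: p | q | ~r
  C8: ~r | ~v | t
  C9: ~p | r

UNSATISFIABLE

From the singleton clause (t), t = 1.
From the singleton clause (p), p = 1.
From the singleton clause (~r), r = 0.
But (r) is also a unit clause — contradiction.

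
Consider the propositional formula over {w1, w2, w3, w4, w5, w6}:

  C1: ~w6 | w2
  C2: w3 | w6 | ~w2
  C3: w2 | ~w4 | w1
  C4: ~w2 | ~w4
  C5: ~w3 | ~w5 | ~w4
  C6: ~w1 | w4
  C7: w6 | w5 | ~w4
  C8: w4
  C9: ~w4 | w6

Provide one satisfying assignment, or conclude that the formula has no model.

Unit clause (w4) forces w4 = 1.
Unit clause (~w2) forces w2 = 0.
Unit clause (~w6) forces w6 = 0.
That conflicts with the unit clause (w6).

UNSATISFIABLE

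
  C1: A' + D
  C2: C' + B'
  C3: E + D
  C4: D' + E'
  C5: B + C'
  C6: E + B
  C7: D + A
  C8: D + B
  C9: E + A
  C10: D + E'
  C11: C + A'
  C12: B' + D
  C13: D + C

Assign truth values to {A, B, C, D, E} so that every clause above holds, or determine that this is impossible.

Suppose A = 0.
Unit clause (D) forces D = 1.
Unit clause (E') forces E = 0.
But (E) is also a unit clause — contradiction.
So A must be the other value — set A = 1.
Unit clause (D) forces D = 1.
Unit clause (E') forces E = 0.
Unit clause (B) forces B = 1.
Unit clause (C') forces C = 0.
But (C) is also a unit clause — contradiction.
Both values of A lead to a conflict.

UNSATISFIABLE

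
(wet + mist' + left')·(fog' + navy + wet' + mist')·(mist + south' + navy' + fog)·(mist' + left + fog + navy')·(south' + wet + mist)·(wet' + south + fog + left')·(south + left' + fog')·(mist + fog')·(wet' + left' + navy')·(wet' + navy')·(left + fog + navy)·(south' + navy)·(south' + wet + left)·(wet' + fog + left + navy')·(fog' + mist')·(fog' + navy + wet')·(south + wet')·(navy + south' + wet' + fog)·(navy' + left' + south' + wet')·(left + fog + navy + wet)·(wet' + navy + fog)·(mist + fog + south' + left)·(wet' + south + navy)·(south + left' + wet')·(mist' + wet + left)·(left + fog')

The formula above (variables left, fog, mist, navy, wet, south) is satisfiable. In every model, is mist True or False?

False

Suppose mist = 1.
The clause (fog') is unit, so fog = 0.
Branch on wet: set wet = 1.
The clause (navy') is unit, so navy = 0.
Now (navy) is unsatisfied and unit — conflict.
Undo wet and try wet = 0.
The clause (left') is unit, so left = 0.
Now (left) is unsatisfied and unit — conflict.
Neither wet = 1 nor wet = 0 works.
So every satisfying assignment has mist = False.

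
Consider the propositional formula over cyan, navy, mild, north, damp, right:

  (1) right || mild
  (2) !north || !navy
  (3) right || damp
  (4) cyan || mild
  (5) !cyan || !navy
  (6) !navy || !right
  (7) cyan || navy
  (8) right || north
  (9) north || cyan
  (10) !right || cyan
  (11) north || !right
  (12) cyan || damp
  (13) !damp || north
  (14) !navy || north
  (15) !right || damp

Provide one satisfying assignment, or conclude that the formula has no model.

Try right = false.
From the singleton clause (mild), mild = true.
From the singleton clause (damp), damp = true.
From the singleton clause (north), north = true.
From the singleton clause (!navy), navy = false.
From the singleton clause (cyan), cyan = true.
This assignment satisfies each clause.

cyan=true,  navy=false,  mild=true,  north=true,  damp=true,  right=false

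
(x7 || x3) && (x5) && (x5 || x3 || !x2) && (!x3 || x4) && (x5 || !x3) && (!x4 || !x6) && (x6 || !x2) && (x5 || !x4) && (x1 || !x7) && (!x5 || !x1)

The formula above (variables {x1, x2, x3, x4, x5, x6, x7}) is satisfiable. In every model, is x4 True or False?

True

Suppose x4 = false.
Unit clause (x5) forces x5 = true.
Unit clause (!x3) forces x3 = false.
Unit clause (x7) forces x7 = true.
Unit clause (x1) forces x1 = true.
Now (!x1) is unsatisfied and unit — conflict.
So every satisfying assignment has x4 = True.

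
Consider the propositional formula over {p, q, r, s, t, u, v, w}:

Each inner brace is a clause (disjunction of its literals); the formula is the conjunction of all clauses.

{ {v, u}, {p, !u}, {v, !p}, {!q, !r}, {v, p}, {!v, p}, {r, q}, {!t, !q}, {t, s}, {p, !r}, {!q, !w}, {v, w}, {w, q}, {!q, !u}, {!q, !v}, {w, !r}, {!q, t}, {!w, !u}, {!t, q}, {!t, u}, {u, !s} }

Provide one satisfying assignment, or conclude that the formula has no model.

Suppose v = true.
From the singleton clause (p), p = true.
From the singleton clause (!q), q = false.
From the singleton clause (r), r = true.
From the singleton clause (w), w = true.
From the singleton clause (!u), u = false.
From the singleton clause (!t), t = false.
From the singleton clause (s), s = true.
But (!s) is also a unit clause — contradiction.
That branch fails; take v = false instead.
From the singleton clause (u), u = true.
From the singleton clause (p), p = true.
But (!p) is also a unit clause — contradiction.
Either choice for v ends in contradiction.

UNSATISFIABLE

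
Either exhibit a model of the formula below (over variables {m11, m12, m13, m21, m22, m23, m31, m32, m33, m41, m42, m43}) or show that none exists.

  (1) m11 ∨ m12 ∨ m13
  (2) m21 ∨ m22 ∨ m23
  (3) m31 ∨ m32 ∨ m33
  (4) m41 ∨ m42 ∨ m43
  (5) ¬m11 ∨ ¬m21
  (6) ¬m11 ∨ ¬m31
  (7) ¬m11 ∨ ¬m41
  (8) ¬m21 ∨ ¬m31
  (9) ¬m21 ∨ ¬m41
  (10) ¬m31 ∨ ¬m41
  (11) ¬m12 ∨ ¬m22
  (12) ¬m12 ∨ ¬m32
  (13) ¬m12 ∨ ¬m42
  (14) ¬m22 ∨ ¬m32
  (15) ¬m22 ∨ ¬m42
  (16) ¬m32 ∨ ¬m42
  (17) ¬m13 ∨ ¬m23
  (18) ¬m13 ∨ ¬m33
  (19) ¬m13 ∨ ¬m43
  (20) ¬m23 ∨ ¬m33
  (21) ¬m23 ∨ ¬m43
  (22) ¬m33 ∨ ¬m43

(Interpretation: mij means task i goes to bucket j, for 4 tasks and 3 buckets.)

UNSATISFIABLE

Branch on m11: set m11 = False.
Branch on m12: set m12 = True.
From the singleton clause (¬m22), m22 = False.
From the singleton clause (¬m32), m32 = False.
From the singleton clause (¬m42), m42 = False.
Branch on m21: set m21 = True.
From the singleton clause (¬m31), m31 = False.
From the singleton clause (m33), m33 = True.
From the singleton clause (¬m41), m41 = False.
From the singleton clause (m43), m43 = True.
That conflicts with the unit clause (¬m43).
That branch fails; take m21 = False instead.
From the singleton clause (m23), m23 = True.
From the singleton clause (¬m13), m13 = False.
From the singleton clause (¬m33), m33 = False.
From the singleton clause (m31), m31 = True.
From the singleton clause (¬m41), m41 = False.
From the singleton clause (m43), m43 = True.
That conflicts with the unit clause (¬m43).
Neither m21 = True nor m21 = False works.
That branch fails; take m12 = False instead.
From the singleton clause (m13), m13 = True.
From the singleton clause (¬m23), m23 = False.
From the singleton clause (¬m33), m33 = False.
From the singleton clause (¬m43), m43 = False.
Branch on m21: set m21 = True.
From the singleton clause (¬m31), m31 = False.
From the singleton clause (m32), m32 = True.
From the singleton clause (¬m41), m41 = False.
From the singleton clause (m42), m42 = True.
That conflicts with the unit clause (¬m42).
That branch fails; take m21 = False instead.
From the singleton clause (m22), m22 = True.
From the singleton clause (¬m32), m32 = False.
From the singleton clause (m31), m31 = True.
From the singleton clause (¬m41), m41 = False.
From the singleton clause (m42), m42 = True.
That conflicts with the unit clause (¬m42).
Neither m21 = True nor m21 = False works.
Neither m12 = True nor m12 = False works.
That branch fails; take m11 = True instead.
From the singleton clause (¬m21), m21 = False.
From the singleton clause (¬m31), m31 = False.
From the singleton clause (¬m41), m41 = False.
Branch on m22: set m22 = True.
From the singleton clause (¬m12), m12 = False.
From the singleton clause (¬m32), m32 = False.
From the singleton clause (m33), m33 = True.
From the singleton clause (¬m42), m42 = False.
From the singleton clause (m43), m43 = True.
That conflicts with the unit clause (¬m43).
That branch fails; take m22 = False instead.
From the singleton clause (m23), m23 = True.
From the singleton clause (¬m13), m13 = False.
From the singleton clause (¬m33), m33 = False.
From the singleton clause (m32), m32 = True.
From the singleton clause (¬m12), m12 = False.
From the singleton clause (¬m42), m42 = False.
From the singleton clause (m43), m43 = True.
That conflicts with the unit clause (¬m43).
Neither m22 = True nor m22 = False works.
Neither m11 = True nor m11 = False works.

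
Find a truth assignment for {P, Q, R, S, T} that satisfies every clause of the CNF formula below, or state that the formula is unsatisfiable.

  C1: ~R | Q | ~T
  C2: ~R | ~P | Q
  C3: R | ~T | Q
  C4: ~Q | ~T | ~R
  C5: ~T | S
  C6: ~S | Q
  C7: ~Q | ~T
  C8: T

UNSATISFIABLE

From the singleton clause (T), T = 1.
From the singleton clause (S), S = 1.
From the singleton clause (Q), Q = 1.
But (~Q) is also a unit clause — contradiction.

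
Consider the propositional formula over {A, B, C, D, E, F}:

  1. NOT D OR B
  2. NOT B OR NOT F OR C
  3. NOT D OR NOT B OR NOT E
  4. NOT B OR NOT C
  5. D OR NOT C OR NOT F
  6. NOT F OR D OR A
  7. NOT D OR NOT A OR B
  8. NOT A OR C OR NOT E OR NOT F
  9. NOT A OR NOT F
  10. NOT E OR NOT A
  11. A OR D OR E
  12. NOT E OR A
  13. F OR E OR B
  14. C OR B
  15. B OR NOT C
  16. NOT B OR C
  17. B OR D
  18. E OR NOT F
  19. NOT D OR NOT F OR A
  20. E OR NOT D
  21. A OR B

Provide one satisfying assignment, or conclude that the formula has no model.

Branch on D: set D = false.
(B) alone gives B = true.
(NOT C) alone gives C = false.
That conflicts with the unit clause (C).
Undo D and try D = true.
(B) alone gives B = true.
(NOT E) alone gives E = false.
That conflicts with the unit clause (E).
Both values of D lead to a conflict.

UNSATISFIABLE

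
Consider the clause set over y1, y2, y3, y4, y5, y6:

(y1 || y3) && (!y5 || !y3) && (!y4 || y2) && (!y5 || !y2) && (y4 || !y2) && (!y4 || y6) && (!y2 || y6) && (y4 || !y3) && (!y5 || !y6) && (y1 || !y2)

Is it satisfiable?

Branch on y1: set y1 = true.
Branch on y5: set y5 = true.
The clause (!y3) is unit, so y3 = false.
The clause (!y2) is unit, so y2 = false.
The clause (!y4) is unit, so y4 = false.
The clause (!y6) is unit, so y6 = false.
Every clause now holds.
A satisfying assignment: y1=true; y2=false; y3=false; y4=false; y5=true; y6=false.

Yes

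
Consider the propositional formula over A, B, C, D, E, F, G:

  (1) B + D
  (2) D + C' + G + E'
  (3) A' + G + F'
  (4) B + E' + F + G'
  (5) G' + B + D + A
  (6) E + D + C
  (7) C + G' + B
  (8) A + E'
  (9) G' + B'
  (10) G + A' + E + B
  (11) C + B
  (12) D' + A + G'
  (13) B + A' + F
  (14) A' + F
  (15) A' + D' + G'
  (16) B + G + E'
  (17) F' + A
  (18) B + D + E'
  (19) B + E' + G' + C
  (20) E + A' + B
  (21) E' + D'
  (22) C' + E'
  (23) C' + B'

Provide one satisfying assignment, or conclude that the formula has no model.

Branch on B: set B = 0.
(D) alone gives D = 1.
(C) alone gives C = 1.
(E') alone gives E = 0.
(A') alone gives A = 0.
(G') alone gives G = 0.
(F') alone gives F = 0.
This assignment satisfies each clause.

A=0; B=0; C=1; D=1; E=0; F=0; G=0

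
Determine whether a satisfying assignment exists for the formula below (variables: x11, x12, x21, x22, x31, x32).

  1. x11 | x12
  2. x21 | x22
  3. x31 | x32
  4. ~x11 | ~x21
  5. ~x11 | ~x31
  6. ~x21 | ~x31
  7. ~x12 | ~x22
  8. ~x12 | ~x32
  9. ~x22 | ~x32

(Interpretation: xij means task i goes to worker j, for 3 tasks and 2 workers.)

Unsatisfiable

Suppose x11 = 1.
Unit clause (~x21) forces x21 = 0.
Unit clause (x22) forces x22 = 1.
Unit clause (~x31) forces x31 = 0.
Unit clause (x32) forces x32 = 1.
That conflicts with the unit clause (~x32).
Backtrack on x11: now try x11 = 0.
Unit clause (x12) forces x12 = 1.
Unit clause (~x22) forces x22 = 0.
Unit clause (x21) forces x21 = 1.
Unit clause (~x31) forces x31 = 0.
Unit clause (x32) forces x32 = 1.
That conflicts with the unit clause (~x32).
Either choice for x11 ends in contradiction.
No assignment satisfies every clause.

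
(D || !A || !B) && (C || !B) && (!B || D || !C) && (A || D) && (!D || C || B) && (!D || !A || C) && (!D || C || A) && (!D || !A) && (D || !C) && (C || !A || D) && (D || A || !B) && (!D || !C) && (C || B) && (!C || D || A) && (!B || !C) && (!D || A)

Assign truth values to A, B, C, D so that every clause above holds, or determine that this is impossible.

Suppose C = true.
Unit clause (D) forces D = true.
That conflicts with the unit clause (!D).
That branch fails; take C = false instead.
Unit clause (!B) forces B = false.
That conflicts with the unit clause (B).
Either choice for C ends in contradiction.

UNSATISFIABLE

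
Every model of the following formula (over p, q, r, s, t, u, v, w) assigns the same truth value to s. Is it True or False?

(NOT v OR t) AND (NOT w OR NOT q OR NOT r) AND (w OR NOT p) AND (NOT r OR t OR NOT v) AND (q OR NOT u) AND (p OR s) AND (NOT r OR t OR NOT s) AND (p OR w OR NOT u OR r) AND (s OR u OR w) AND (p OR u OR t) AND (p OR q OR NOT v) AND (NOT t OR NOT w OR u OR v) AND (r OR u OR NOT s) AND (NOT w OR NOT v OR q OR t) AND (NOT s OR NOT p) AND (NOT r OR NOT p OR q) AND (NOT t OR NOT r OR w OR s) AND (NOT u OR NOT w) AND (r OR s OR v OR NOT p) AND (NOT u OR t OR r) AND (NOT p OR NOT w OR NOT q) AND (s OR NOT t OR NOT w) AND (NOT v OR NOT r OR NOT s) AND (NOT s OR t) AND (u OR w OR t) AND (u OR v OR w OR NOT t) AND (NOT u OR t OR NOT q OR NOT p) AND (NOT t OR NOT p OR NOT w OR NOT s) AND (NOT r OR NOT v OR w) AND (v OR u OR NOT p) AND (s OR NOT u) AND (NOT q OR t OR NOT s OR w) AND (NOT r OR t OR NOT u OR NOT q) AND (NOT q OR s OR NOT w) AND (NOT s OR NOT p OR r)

True

Suppose s = false.
Unit clause (p) forces p = true.
Unit clause (w) forces w = true.
Unit clause (NOT u) forces u = false.
Unit clause (NOT q) forces q = false.
Unit clause (NOT r) forces r = false.
Unit clause (v) forces v = true.
Unit clause (t) forces t = true.
But (NOT t) is also a unit clause — contradiction.
So every satisfying assignment has s = True.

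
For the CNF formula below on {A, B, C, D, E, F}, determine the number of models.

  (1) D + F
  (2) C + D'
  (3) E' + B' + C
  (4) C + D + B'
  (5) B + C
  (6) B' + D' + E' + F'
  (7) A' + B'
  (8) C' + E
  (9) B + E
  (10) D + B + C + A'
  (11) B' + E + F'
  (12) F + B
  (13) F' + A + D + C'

4

There are 2^6 = 64 truth assignments over (A, B, C, D, E, F).
Split on C. With C = 1, the clauses containing C are satisfied and C' drops from the rest; 4 of the 2^5 = 32 assignments to the other variables satisfy what remains.
With C = 0, by the same count on the reduced clause set, 0 assignments work.
Total: 4 + 0 = 4.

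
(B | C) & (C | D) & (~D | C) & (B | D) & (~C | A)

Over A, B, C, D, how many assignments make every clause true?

3

There are 2^4 = 16 truth assignments over (A, B, C, D).
Check each against the 5 clauses (columns in the order A, B, C, D):
  F F F F  ✗ fails (B | C)
  F F F T  ✗ fails (B | C)
  F F T F  ✗ fails (B | D)
  F F T T  ✗ fails (~C | A)
  F T F F  ✗ fails (C | D)
  F T F T  ✗ fails (~D | C)
  F T T F  ✗ fails (~C | A)
  F T T T  ✗ fails (~C | A)
  T F F F  ✗ fails (B | C)
  T F F T  ✗ fails (B | C)
  T F T F  ✗ fails (B | D)
  T F T T  ✓ satisfies all
  T T F F  ✗ fails (C | D)
  T T F T  ✗ fails (~D | C)
  T T T F  ✓ satisfies all
  T T T T  ✓ satisfies all
3 of the 16 rows are models.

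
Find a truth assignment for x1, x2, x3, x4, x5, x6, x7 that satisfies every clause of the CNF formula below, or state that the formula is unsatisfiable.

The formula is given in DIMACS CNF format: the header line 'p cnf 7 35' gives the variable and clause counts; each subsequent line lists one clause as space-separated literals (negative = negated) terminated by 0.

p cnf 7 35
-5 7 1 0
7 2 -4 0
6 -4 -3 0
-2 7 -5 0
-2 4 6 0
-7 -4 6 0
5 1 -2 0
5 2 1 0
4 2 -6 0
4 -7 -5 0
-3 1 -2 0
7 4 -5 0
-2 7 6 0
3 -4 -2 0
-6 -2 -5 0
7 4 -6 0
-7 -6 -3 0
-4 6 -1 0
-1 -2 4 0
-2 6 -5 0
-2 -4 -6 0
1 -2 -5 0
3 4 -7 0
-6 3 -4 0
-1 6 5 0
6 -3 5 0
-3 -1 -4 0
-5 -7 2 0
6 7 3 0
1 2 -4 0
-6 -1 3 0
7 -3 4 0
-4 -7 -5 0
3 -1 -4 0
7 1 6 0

Case x5 = False:
Case x1 = True:
(x6) alone gives x6 = True.
(x3) alone gives x3 = True.
(¬x7) alone gives x7 = False.
(x4) alone gives x4 = True.
Now (¬x4) is unsatisfied and unit — conflict.
Backtrack on x1: now try x1 = False.
(¬x2) alone gives x2 = False.
Now (x2) is unsatisfied and unit — conflict.
Both values of x1 lead to a conflict.
Backtrack on x5: now try x5 = True.
Case x7 = True:
(x4) alone gives x4 = True.
Now (¬x4) is unsatisfied and unit — conflict.
Backtrack on x7: now try x7 = False.
(x1) alone gives x1 = True.
(¬x2) alone gives x2 = False.
(¬x4) alone gives x4 = False.
Now (x4) is unsatisfied and unit — conflict.
Both values of x7 lead to a conflict.
Both values of x5 lead to a conflict.

UNSATISFIABLE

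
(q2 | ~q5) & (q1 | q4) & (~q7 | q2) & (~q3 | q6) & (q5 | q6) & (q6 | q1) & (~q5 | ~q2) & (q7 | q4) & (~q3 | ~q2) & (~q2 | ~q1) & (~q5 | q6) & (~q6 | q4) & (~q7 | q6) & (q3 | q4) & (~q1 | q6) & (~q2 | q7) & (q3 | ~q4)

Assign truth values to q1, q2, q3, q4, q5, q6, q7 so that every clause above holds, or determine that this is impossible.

q1 ↦ 1, q2 ↦ 0, q3 ↦ 1, q4 ↦ 1, q5 ↦ 0, q6 ↦ 1, q7 ↦ 0

Try q2 = 0.
The clause (~q5) is unit, so q5 = 0.
The clause (~q7) is unit, so q7 = 0.
The clause (q6) is unit, so q6 = 1.
The clause (q4) is unit, so q4 = 1.
The clause (q3) is unit, so q3 = 1.
All clauses hold; q1 can take either value.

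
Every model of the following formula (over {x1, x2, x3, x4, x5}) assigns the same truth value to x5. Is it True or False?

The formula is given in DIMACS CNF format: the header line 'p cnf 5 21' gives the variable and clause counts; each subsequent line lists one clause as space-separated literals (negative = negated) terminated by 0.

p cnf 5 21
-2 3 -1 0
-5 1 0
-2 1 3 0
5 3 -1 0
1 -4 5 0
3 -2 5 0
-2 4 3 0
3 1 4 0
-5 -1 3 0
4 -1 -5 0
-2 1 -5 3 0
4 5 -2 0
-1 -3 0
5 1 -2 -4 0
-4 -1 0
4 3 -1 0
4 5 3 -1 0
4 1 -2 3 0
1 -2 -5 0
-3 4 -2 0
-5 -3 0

False

Suppose x5 = True.
Unit clause (x1) forces x1 = True.
Unit clause (x3) forces x3 = True.
Now (¬x3) is unsatisfied and unit — conflict.
So every satisfying assignment has x5 = False.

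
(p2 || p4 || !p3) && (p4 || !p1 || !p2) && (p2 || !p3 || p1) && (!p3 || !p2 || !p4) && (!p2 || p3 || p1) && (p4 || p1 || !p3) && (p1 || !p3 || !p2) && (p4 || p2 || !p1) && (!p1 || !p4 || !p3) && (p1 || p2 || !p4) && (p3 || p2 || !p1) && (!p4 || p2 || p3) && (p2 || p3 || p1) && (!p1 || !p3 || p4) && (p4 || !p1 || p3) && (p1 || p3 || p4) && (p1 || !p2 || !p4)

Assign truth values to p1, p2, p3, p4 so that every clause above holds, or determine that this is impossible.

p1 ↦ true, p2 ↦ true, p3 ↦ false, p4 ↦ true

Branch on p2: set p2 = true.
Branch on p4: set p4 = true.
(!p3) alone gives p3 = false.
(p1) alone gives p1 = true.
Every clause now holds.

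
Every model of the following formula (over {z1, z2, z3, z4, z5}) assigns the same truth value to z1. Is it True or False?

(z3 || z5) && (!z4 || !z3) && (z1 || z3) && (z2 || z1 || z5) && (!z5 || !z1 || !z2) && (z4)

True

Suppose z1 = false.
(z3) alone gives z3 = true.
(!z4) alone gives z4 = false.
Now (z4) is unsatisfied and unit — conflict.
So every satisfying assignment has z1 = True.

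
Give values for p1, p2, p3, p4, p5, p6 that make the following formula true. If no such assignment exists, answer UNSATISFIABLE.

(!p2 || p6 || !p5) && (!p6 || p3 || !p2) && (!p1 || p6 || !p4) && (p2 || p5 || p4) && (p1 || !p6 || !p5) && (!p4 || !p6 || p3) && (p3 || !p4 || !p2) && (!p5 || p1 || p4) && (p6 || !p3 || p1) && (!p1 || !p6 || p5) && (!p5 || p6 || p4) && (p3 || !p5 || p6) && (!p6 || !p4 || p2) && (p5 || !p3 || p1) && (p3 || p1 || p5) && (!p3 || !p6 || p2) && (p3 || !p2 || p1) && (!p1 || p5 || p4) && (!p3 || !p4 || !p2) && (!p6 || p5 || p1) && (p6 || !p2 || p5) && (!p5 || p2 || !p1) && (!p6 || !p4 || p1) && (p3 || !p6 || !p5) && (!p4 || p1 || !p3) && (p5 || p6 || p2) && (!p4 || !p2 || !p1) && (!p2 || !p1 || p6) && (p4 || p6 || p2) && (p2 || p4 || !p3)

p1=true,  p2=true,  p3=true,  p4=false,  p5=true,  p6=true

Suppose p2 = true.
Suppose p6 = true.
Unit clause (p3) forces p3 = true.
Unit clause (!p4) forces p4 = false.
Suppose p1 = true.
Unit clause (p5) forces p5 = true.
This assignment satisfies each clause.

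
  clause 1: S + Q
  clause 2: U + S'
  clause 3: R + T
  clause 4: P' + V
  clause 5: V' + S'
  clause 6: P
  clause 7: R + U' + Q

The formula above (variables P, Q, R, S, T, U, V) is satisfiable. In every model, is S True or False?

False

Suppose S = 1.
Unit clause (U) forces U = 1.
Unit clause (V') forces V = 0.
Unit clause (P') forces P = 0.
Now (P) is unsatisfied and unit — conflict.
So every satisfying assignment has S = False.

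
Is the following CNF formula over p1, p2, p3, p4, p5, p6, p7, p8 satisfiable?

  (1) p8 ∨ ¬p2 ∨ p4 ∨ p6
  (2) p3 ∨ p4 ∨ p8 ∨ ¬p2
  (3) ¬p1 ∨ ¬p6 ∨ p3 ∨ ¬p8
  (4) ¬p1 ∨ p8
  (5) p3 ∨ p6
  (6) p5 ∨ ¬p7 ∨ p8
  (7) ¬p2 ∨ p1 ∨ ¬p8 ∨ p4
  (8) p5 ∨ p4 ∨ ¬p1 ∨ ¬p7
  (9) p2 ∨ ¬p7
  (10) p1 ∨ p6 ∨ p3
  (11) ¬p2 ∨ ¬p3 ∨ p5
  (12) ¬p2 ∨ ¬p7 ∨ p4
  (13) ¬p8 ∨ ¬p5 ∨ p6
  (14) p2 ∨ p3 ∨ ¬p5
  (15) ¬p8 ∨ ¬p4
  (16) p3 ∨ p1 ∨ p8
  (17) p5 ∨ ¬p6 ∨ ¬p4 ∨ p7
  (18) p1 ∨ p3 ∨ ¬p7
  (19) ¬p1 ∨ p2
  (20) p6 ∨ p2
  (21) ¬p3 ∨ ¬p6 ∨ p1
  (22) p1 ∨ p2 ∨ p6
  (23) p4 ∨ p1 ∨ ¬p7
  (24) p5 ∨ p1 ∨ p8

Yes, satisfiable

Branch on p1: set p1 = True.
(p8) alone gives p8 = True.
(¬p4) alone gives p4 = False.
(p2) alone gives p2 = True.
(¬p7) alone gives p7 = False.
Branch on p6: set p6 = True.
(p3) alone gives p3 = True.
(p5) alone gives p5 = True.
All clauses are satisfied.
A satisfying assignment: p1: True,  p2: True,  p3: True,  p4: False,  p5: True,  p6: True,  p7: False,  p8: True.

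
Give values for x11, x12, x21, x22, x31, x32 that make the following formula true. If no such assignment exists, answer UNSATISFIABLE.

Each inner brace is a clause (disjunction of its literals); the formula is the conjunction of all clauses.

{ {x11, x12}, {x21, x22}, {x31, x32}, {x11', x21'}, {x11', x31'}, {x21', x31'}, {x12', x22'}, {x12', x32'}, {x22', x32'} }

UNSATISFIABLE

Branch on x11: set x11 = 1.
The clause (x21') is unit, so x21 = 0.
The clause (x22) is unit, so x22 = 1.
The clause (x31') is unit, so x31 = 0.
The clause (x32) is unit, so x32 = 1.
That conflicts with the unit clause (x32').
So x11 must be the other value — set x11 = 0.
The clause (x12) is unit, so x12 = 1.
The clause (x22') is unit, so x22 = 0.
The clause (x21) is unit, so x21 = 1.
The clause (x31') is unit, so x31 = 0.
The clause (x32) is unit, so x32 = 1.
That conflicts with the unit clause (x32').
Either choice for x11 ends in contradiction.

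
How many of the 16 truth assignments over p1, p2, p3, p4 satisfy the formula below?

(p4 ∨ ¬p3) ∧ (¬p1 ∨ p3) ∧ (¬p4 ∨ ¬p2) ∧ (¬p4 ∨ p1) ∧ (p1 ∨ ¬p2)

2

There are 2^4 = 16 truth assignments over (p1, p2, p3, p4).
Check each against the 5 clauses (columns in the order p1, p2, p3, p4):
  F F F F  ✓ satisfies all
  F F F T  ✗ fails (¬p4 ∨ p1)
  F F T F  ✗ fails (p4 ∨ ¬p3)
  F F T T  ✗ fails (¬p4 ∨ p1)
  F T F F  ✗ fails (p1 ∨ ¬p2)
  F T F T  ✗ fails (¬p4 ∨ ¬p2)
  F T T F  ✗ fails (p4 ∨ ¬p3)
  F T T T  ✗ fails (¬p4 ∨ ¬p2)
  T F F F  ✗ fails (¬p1 ∨ p3)
  T F F T  ✗ fails (¬p1 ∨ p3)
  T F T F  ✗ fails (p4 ∨ ¬p3)
  T F T T  ✓ satisfies all
  T T F F  ✗ fails (¬p1 ∨ p3)
  T T F T  ✗ fails (¬p1 ∨ p3)
  T T T F  ✗ fails (p4 ∨ ¬p3)
  T T T T  ✗ fails (¬p4 ∨ ¬p2)
2 of the 16 rows are models.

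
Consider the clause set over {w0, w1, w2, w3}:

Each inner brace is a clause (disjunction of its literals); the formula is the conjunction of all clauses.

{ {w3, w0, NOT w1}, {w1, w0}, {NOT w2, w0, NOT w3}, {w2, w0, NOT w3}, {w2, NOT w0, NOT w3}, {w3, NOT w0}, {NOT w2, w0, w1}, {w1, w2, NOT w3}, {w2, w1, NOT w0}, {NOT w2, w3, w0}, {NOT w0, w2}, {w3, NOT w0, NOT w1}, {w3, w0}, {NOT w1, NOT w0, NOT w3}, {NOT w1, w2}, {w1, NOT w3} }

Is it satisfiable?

Try w1 = true.
The clause (w2) is unit, so w2 = true.
Try w3 = true.
The clause (w0) is unit, so w0 = true.
Now (NOT w0) is unsatisfied and unit — conflict.
So w3 must be the other value — set w3 = false.
The clause (w0) is unit, so w0 = true.
Now (NOT w0) is unsatisfied and unit — conflict.
Both values of w3 lead to a conflict.
So w1 must be the other value — set w1 = false.
The clause (w0) is unit, so w0 = true.
The clause (w3) is unit, so w3 = true.
Now (NOT w3) is unsatisfied and unit — conflict.
Both values of w1 lead to a conflict.
No assignment satisfies every clause.

Unsatisfiable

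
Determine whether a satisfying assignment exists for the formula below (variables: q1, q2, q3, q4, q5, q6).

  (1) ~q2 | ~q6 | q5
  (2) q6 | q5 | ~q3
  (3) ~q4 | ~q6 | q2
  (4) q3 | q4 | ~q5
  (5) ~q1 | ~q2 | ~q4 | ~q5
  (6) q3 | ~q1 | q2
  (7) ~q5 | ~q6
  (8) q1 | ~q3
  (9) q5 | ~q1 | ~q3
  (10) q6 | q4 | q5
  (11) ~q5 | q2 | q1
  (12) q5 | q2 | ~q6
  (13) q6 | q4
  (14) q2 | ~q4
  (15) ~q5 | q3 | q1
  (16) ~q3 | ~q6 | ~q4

Yes

Suppose q5 = 0.
Suppose q2 = 1.
Unit clause (~q6) forces q6 = 0.
Unit clause (~q3) forces q3 = 0.
Unit clause (q4) forces q4 = 1.
No clause remains; q1 is free.
A satisfying assignment: q1: 1; q2: 1; q3: 0; q4: 1; q5: 0; q6: 0.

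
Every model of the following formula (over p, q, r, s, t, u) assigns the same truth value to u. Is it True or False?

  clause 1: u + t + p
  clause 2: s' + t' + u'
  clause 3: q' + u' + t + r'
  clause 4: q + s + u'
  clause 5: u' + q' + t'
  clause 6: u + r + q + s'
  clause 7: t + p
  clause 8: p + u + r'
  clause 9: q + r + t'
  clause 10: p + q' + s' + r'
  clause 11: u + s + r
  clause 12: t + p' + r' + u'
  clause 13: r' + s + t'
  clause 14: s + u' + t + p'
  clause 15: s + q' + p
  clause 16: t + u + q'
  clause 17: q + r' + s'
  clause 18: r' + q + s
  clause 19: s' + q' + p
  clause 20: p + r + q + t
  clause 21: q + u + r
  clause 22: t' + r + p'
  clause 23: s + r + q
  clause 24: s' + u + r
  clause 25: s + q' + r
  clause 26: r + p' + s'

False

Suppose u = 1.
Try s = 0.
Unit clause (q) forces q = 1.
Unit clause (t') forces t = 0.
Unit clause (r') forces r = 0.
But (r) is also a unit clause — contradiction.
So s must be the other value — set s = 1.
Unit clause (t') forces t = 0.
Unit clause (p) forces p = 1.
Unit clause (r') forces r = 0.
But (r) is also a unit clause — contradiction.
Both values of s lead to a conflict.
So every satisfying assignment has u = False.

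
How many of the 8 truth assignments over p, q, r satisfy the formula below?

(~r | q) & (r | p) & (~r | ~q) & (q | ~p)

There are 2^3 = 8 truth assignments over (p, q, r).
Check each against the 4 clauses (columns in the order p, q, r):
  F F F  ✗ fails (r | p)
  F F T  ✗ fails (~r | q)
  F T F  ✗ fails (r | p)
  F T T  ✗ fails (~r | ~q)
  T F F  ✗ fails (q | ~p)
  T F T  ✗ fails (~r | q)
  T T F  ✓ satisfies all
  T T T  ✗ fails (~r | ~q)
1 of the 8 rows is a model.

1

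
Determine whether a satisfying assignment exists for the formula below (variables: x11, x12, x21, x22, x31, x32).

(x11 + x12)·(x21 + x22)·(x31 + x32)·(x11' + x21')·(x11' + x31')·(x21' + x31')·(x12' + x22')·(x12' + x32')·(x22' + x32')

Unsatisfiable

Branch on x11: set x11 = 1.
(x21') alone gives x21 = 0.
(x22) alone gives x22 = 1.
(x31') alone gives x31 = 0.
(x32) alone gives x32 = 1.
That conflicts with the unit clause (x32').
That branch fails; take x11 = 0 instead.
(x12) alone gives x12 = 1.
(x22') alone gives x22 = 0.
(x21) alone gives x21 = 1.
(x31') alone gives x31 = 0.
(x32) alone gives x32 = 1.
That conflicts with the unit clause (x32').
Neither x11 = 1 nor x11 = 0 works.
No assignment satisfies every clause.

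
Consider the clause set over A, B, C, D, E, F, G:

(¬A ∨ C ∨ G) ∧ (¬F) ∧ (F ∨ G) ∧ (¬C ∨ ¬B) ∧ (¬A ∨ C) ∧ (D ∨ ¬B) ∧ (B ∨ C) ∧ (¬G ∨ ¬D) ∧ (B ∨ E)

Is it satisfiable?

(¬F) alone gives F = False.
(G) alone gives G = True.
(¬D) alone gives D = False.
(¬B) alone gives B = False.
(C) alone gives C = True.
(E) alone gives E = True.
All clauses hold; A can take either value.
A satisfying assignment: A ↦ False,  B ↦ False,  C ↦ True,  D ↦ False,  E ↦ True,  F ↦ False,  G ↦ True.

Yes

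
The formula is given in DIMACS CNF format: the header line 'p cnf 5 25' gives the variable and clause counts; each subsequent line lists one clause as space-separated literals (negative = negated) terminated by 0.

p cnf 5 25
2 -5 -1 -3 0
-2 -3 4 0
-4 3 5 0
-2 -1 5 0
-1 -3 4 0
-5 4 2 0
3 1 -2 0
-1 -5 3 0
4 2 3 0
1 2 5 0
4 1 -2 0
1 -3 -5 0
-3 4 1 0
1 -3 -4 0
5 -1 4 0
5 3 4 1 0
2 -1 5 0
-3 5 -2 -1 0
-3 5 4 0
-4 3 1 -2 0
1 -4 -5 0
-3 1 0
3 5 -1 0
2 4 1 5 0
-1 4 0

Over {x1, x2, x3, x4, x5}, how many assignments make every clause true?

There are 2^5 = 32 truth assignments over (x1, x2, x3, x4, x5).
Split on x2. With x2 = True, the clauses containing x2 are satisfied and ¬x2 drops from the rest; 1 of the 2^4 = 16 assignments to the other variables satisfy what remains.
With x2 = False, by the same count on the reduced clause set, 0 assignments work.
(One model: x1=T, x2=T, x3=T, x4=T, x5=T.)
Total: 1 + 0 = 1.

1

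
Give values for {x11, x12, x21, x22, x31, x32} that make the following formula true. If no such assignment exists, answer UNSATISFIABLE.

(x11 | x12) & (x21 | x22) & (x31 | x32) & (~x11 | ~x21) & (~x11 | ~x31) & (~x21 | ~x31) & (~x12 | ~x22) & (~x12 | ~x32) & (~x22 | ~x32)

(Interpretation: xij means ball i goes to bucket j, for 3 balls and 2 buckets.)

Try x11 = 1.
From the singleton clause (~x21), x21 = 0.
From the singleton clause (x22), x22 = 1.
From the singleton clause (~x31), x31 = 0.
From the singleton clause (x32), x32 = 1.
Now (~x32) is unsatisfied and unit — conflict.
That branch fails; take x11 = 0 instead.
From the singleton clause (x12), x12 = 1.
From the singleton clause (~x22), x22 = 0.
From the singleton clause (x21), x21 = 1.
From the singleton clause (~x31), x31 = 0.
From the singleton clause (x32), x32 = 1.
Now (~x32) is unsatisfied and unit — conflict.
Either choice for x11 ends in contradiction.

UNSATISFIABLE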